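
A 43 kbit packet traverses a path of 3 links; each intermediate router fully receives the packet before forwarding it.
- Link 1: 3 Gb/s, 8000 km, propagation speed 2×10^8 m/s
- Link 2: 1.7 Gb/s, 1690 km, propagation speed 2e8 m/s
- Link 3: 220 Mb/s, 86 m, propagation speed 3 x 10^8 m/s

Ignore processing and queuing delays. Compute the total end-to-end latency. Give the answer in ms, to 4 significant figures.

L = 43000 bits.
Transmission delays (L/R per hop): 0.0143333, 0.0252941, 0.195455 ms; sum = 0.235082 ms.
Propagation delays (d/s per hop): 40, 8.45, 0.000286667 ms; sum = 48.4503 ms.
End-to-end = 48.69 ms.

48.69 ms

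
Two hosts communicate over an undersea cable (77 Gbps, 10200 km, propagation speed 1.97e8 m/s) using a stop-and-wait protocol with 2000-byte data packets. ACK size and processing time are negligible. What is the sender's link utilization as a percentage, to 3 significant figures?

0.000201 %

t_tx = L/R = 16000/77000000000 = 2.07792e-07 s.
t_prop = 10200000/197000000 = 0.0517766 s; RTT = 0.103553 s.
Cycle = t_tx + RTT = 0.103554 s.
Utilization = t_tx / cycle = 2.07792e-07/0.103554 = 0.000201 %.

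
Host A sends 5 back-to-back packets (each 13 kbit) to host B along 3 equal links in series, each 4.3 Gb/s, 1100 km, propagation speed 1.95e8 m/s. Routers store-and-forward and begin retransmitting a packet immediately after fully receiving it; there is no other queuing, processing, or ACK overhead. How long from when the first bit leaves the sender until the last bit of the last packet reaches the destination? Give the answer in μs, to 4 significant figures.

16940 μs

Per-hop transmission t_tx = L/R = 13000/4300000000 = 3.02326 μs.
Per-hop propagation t_prop = 1100000/195000000 = 5641.03 μs.
Pipeline fill: first packet needs 3·t_tx to clear all hops; remaining 4 packets each add one t_tx.
Total = (3+5-1)·t_tx + 3·t_prop = 7·3.02326 + 3·5641.03 = 16940 μs.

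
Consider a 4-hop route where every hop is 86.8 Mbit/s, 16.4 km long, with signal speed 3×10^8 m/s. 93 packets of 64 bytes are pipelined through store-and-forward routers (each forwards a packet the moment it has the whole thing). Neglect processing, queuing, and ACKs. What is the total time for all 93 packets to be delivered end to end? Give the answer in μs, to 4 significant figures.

784.9 μs

Per-hop transmission t_tx = L/R = 512/86800000 = 5.89862 μs.
Per-hop propagation t_prop = 16400/300000000 = 54.6667 μs.
Pipeline fill: first packet needs 4·t_tx to clear all hops; remaining 92 packets each add one t_tx.
Total = (4+93-1)·t_tx + 4·t_prop = 96·5.89862 + 4·54.6667 = 784.9 μs.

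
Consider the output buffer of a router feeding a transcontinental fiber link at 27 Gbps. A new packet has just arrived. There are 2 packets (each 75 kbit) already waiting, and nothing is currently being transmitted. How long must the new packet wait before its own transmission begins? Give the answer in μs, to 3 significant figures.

5.56 μs

Each queued packet: L/R = 75000/27000000000 = 2.77778 μs.
2 queued → 5.55556 μs.
Queuing delay = 5.56 μs.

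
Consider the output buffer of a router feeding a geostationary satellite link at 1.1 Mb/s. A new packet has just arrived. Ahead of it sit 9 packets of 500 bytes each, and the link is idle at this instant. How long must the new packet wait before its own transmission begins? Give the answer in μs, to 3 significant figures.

32700 μs

Each queued packet: L/R = 4000/1100000 = 3636.36 μs.
9 queued → 32727.3 μs.
Queuing delay = 32700 μs.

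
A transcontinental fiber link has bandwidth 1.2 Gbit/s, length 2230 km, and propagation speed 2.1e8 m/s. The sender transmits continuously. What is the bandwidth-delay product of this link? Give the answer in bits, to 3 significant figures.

Propagation delay = 2230000 / 210000000 = 0.010619 s.
BDP = R × t_prop = 1200000000 × 0.010619 = 12742900 bits.

12700000 bits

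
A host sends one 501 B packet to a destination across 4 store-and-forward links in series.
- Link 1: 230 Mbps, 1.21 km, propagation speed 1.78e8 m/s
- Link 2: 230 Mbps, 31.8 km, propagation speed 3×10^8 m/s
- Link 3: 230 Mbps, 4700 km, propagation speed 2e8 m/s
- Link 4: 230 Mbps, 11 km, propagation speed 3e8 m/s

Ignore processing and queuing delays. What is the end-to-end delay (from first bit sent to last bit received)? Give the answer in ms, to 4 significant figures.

L = 501 × 8 = 4008 bits.
Transmission delay per hop = L/R = 4008/230000000 = 0.0174261 ms; 4 hops → 0.0697043 ms.
Propagation delays (d/s per hop): 0.00679775, 0.106, 23.5, 0.0366667 ms; sum = 23.6495 ms.
End-to-end = 23.72 ms.

23.72 ms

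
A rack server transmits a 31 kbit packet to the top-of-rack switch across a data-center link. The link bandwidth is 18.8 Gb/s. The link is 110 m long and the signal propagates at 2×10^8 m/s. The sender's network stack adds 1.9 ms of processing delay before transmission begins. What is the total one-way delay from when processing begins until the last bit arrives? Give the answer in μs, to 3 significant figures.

1900 μs

L = 31000 bits.
Transmission delay = L/R = 31000 / 18800000000 = 1.64894 μs.
Propagation delay = d/s = 110 m / 200000000 m/s = 0.55 μs.
Plus processing delay 1.9 ms = 1900 μs.
Total = 1900 μs.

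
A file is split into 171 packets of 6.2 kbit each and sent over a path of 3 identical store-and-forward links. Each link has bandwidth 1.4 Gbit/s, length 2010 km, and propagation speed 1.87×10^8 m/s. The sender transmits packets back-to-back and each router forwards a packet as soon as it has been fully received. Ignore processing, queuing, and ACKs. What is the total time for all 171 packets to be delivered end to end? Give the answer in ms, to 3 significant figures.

33.0 ms

Per-hop transmission t_tx = L/R = 6200/1400000000 = 0.00442857 ms.
Per-hop propagation t_prop = 2010000/187000000 = 10.7487 ms.
Pipeline fill: first packet needs 3·t_tx to clear all hops; remaining 170 packets each add one t_tx.
Total = (3+171-1)·t_tx + 3·t_prop = 173·0.00442857 + 3·10.7487 = 33.0 ms.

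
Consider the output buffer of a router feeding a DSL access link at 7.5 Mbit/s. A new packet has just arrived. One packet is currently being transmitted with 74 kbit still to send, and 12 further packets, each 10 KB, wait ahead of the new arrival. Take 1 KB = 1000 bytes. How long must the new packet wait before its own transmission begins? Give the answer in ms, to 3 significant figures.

138 ms

Each queued packet: L/R = 80000/7500000 = 10.6667 ms.
12 queued → 128 ms.
Plus remaining 74000 bits of current packet: 9.86667 ms.
Queuing delay = 138 ms.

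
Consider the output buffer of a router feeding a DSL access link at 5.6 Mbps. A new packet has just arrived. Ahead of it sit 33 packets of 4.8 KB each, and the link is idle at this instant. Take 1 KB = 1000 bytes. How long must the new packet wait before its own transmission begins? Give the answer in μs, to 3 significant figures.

Each queued packet: L/R = 38400/5600000 = 6857.14 μs.
33 queued → 226286 μs.
Queuing delay = 226000 μs.

226000 μs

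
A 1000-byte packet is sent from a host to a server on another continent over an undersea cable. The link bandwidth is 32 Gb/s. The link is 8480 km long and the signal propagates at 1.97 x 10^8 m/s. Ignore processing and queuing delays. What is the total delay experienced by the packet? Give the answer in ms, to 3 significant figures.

L = 1000 × 8 = 8000 bits.
Transmission delay = L/R = 8000 / 32000000000 = 0.00025 ms.
Propagation delay = d/s = 8480000 m / 197000000 m/s = 43.0457 ms.
Total = 43.0 ms.

43.0 ms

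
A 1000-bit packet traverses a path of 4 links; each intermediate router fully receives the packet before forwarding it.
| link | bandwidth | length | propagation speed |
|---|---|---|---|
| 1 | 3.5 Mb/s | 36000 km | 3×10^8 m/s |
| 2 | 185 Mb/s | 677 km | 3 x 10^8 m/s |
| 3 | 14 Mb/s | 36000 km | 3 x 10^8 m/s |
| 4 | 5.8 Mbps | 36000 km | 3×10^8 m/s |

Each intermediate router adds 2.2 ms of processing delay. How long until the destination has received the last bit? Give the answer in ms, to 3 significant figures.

369 ms

Transmission delays (L/R per hop): 0.285714, 0.00540541, 0.0714286, 0.172414 ms; sum = 0.534962 ms.
Propagation delays (d/s per hop): 120, 2.25667, 120, 120 ms; sum = 362.257 ms.
Processing at 3 router(s): 3 × 2.2 ms = 6.6 ms.
End-to-end = 369 ms.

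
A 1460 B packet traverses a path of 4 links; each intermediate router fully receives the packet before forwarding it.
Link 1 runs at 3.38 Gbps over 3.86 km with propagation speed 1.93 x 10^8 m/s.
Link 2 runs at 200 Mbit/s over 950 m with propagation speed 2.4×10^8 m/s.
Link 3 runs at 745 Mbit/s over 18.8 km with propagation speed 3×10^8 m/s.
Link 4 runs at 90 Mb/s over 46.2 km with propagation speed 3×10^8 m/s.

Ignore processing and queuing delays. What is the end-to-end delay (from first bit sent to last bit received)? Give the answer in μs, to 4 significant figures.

447.9 μs

L = 1460 × 8 = 11680 bits.
Transmission delays (L/R per hop): 3.45562, 58.4, 15.6779, 129.778 μs; sum = 207.311 μs.
Propagation delays (d/s per hop): 20, 3.95833, 62.6667, 154 μs; sum = 240.625 μs.
End-to-end = 447.9 μs.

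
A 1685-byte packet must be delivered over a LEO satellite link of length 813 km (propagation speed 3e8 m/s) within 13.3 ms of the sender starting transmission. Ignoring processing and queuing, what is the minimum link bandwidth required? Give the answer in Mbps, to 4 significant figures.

1.273 Mbps

L = 13480 bits.
Propagation delay = 813000 / 300000000 = 2.71 ms.
Transmission budget = 13.3 − 2.71 = 10.59 ms.
R ≥ L / t_tx = 13480 bits / 0.01059 s = 1.273 Mbps.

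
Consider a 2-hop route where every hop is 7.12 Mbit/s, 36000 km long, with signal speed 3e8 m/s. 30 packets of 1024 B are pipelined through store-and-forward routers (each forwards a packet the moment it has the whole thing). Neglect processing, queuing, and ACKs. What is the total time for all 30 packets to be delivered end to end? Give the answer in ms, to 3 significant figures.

276 ms

Per-hop transmission t_tx = L/R = 8192/7120000 = 1.15056 ms.
Per-hop propagation t_prop = 36000000/300000000 = 120 ms.
Pipeline fill: first packet needs 2·t_tx to clear all hops; remaining 29 packets each add one t_tx.
Total = (2+30-1)·t_tx + 2·t_prop = 31·1.15056 + 2·120 = 276 ms.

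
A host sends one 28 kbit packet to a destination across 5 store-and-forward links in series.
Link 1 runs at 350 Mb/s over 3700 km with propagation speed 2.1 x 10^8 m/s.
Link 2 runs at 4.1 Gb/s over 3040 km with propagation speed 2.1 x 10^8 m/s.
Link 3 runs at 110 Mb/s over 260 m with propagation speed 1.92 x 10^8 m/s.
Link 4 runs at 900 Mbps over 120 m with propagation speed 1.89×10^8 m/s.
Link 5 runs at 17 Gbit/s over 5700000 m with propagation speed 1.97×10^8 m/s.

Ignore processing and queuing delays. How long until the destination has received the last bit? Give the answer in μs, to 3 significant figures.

L = 28000 bits.
Transmission delays (L/R per hop): 80, 6.82927, 254.545, 31.1111, 1.64706 μs; sum = 374.133 μs.
Propagation delays (d/s per hop): 17619, 14476.2, 1.35417, 0.634921, 28934 μs; sum = 61031.2 μs.
End-to-end = 61400 μs.

61400 μs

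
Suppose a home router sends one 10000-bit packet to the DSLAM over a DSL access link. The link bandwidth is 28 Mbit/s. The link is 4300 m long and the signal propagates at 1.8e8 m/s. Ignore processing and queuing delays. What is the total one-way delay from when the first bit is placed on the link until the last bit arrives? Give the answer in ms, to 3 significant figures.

Transmission delay = L/R = 10000 / 28000000 = 0.357143 ms.
Propagation delay = d/s = 4300 m / 180000000 m/s = 0.0238889 ms.
Total = 0.381 ms.

0.381 ms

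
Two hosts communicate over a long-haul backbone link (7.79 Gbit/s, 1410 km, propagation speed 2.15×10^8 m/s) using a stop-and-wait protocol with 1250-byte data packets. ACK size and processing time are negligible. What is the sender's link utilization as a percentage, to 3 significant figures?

0.00979 %

t_tx = L/R = 10000/7790000000 = 1.2837e-06 s.
t_prop = 1410000/215000000 = 0.00655814 s; RTT = 0.0131163 s.
Cycle = t_tx + RTT = 0.0131176 s.
Utilization = t_tx / cycle = 1.2837e-06/0.0131176 = 0.00979 %.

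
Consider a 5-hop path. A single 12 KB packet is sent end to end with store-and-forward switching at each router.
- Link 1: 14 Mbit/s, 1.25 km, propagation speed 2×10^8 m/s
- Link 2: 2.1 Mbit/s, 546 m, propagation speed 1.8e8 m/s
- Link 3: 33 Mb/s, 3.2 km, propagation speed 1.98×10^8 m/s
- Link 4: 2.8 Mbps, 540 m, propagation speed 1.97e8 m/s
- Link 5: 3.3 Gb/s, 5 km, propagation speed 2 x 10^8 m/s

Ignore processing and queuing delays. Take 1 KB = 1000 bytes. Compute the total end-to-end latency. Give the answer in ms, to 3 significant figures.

89.8 ms

L = 96000 bits.
Transmission delays (L/R per hop): 6.85714, 45.7143, 2.90909, 34.2857, 0.0290909 ms; sum = 89.7953 ms.
Propagation delays (d/s per hop): 0.00625, 0.00303333, 0.0161616, 0.00274112, 0.025 ms; sum = 0.0531861 ms.
End-to-end = 89.8 ms.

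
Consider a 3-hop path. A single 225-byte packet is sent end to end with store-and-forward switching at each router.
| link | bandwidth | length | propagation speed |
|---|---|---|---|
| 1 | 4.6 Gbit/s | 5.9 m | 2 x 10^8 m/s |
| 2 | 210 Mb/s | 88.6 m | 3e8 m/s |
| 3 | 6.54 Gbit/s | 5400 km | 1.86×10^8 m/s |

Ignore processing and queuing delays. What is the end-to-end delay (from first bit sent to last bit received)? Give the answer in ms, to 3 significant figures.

29.0 ms

L = 225 × 8 = 1800 bits.
Transmission delays (L/R per hop): 0.000391304, 0.00857143, 0.000275229 ms; sum = 0.00923796 ms.
Propagation delays (d/s per hop): 2.95e-05, 0.000295333, 29.0323 ms; sum = 29.0326 ms.
End-to-end = 29.0 ms.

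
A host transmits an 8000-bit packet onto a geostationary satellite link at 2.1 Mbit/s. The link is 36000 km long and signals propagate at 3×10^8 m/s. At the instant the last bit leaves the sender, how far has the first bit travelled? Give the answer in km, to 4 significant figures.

1143 km

t_tx = L/R = 8000/2100000 = 0.00380952 s.
Distance = s × t_tx = 300000000 × 0.00380952 = 1143 km.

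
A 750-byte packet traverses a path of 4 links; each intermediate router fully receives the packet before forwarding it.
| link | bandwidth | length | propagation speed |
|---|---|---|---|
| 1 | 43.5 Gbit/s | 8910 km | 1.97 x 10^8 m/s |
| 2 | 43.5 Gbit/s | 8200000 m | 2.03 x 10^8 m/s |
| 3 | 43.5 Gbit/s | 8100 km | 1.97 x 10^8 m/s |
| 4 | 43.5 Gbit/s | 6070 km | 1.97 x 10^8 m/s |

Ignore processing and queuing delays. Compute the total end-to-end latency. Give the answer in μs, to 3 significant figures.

L = 750 × 8 = 6000 bits.
Transmission delay per hop = L/R = 6000/43500000000 = 0.137931 μs; 4 hops → 0.551724 μs.
Propagation delays (d/s per hop): 45228.4, 40394.1, 41116.8, 30812.2 μs; sum = 157551 μs.
End-to-end = 158000 μs.

158000 μs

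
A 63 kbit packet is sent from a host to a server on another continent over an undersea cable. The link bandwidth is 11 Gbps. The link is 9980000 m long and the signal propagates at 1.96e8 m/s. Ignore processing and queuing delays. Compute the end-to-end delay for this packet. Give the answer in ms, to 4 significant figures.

50.92 ms

L = 63000 bits.
Transmission delay = L/R = 63000 / 11000000000 = 0.00572727 ms.
Propagation delay = d/s = 9980000 m / 196000000 m/s = 50.9184 ms.
Total = 50.92 ms.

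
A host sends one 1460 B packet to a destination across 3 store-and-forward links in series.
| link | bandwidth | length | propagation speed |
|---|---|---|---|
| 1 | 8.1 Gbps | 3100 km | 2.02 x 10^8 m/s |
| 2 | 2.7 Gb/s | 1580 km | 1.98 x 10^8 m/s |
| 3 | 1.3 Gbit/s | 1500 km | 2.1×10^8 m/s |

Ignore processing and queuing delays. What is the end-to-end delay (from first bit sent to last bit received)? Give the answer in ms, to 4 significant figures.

30.48 ms

L = 1460 × 8 = 11680 bits.
Transmission delays (L/R per hop): 0.00144198, 0.00432593, 0.00898462 ms; sum = 0.0147525 ms.
Propagation delays (d/s per hop): 15.3465, 7.9798, 7.14286 ms; sum = 30.4692 ms.
End-to-end = 30.48 ms.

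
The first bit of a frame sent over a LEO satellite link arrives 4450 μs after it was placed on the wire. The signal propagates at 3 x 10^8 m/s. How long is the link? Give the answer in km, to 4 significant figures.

1335 km

d = s × t_prop = 300000000 × 0.00445 = 1335 km.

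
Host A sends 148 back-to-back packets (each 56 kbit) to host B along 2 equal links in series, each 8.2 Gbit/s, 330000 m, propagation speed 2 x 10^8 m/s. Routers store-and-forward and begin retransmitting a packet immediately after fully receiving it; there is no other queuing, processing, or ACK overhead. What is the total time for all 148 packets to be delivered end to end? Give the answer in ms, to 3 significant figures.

4.32 ms

Per-hop transmission t_tx = L/R = 56000/8.2e+09 = 0.00682927 ms.
Per-hop propagation t_prop = 330000/200000000 = 1.65 ms.
Pipeline fill: first packet needs 2·t_tx to clear all hops; remaining 147 packets each add one t_tx.
Total = (2+148-1)·t_tx + 2·t_prop = 149·0.00682927 + 2·1.65 = 4.32 ms.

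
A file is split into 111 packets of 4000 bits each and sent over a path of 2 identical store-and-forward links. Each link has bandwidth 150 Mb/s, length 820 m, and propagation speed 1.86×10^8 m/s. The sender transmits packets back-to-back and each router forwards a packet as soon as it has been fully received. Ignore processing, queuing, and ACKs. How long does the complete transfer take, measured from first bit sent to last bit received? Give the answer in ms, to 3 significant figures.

Per-hop transmission t_tx = L/R = 4000/150000000 = 0.0266667 ms.
Per-hop propagation t_prop = 820/186000000 = 0.0044086 ms.
Pipeline fill: first packet needs 2·t_tx to clear all hops; remaining 110 packets each add one t_tx.
Total = (2+111-1)·t_tx + 2·t_prop = 112·0.0266667 + 2·0.0044086 = 3.00 ms.

3.00 ms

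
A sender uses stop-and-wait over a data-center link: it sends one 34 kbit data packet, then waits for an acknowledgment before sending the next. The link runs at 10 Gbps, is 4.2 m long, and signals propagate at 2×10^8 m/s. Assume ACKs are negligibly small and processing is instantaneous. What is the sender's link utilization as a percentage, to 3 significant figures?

98.8 %

t_tx = L/R = 34000/10000000000 = 3.4e-06 s.
t_prop = 4.2/200000000 = 2.1e-08 s; RTT = 4.2e-08 s.
Cycle = t_tx + RTT = 3.442e-06 s.
Utilization = t_tx / cycle = 3.4e-06/3.442e-06 = 98.8 %.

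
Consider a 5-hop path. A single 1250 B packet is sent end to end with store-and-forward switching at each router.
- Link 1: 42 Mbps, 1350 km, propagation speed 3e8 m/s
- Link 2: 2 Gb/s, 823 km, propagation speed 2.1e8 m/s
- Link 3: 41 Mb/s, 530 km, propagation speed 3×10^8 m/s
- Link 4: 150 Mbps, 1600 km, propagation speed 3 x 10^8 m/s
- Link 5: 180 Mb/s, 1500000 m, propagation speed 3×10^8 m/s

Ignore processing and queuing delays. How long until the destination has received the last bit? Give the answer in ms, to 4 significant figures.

21.13 ms

L = 1250 × 8 = 10000 bits.
Transmission delays (L/R per hop): 0.238095, 0.005, 0.243902, 0.0666667, 0.0555556 ms; sum = 0.60922 ms.
Propagation delays (d/s per hop): 4.5, 3.91905, 1.76667, 5.33333, 5 ms; sum = 20.519 ms.
End-to-end = 21.13 ms.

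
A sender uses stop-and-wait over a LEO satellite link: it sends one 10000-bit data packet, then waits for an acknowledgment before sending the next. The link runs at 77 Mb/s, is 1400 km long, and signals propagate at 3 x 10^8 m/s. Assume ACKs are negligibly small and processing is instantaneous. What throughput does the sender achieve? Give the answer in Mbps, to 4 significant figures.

t_tx = L/R = 10000/77000000 = 0.00012987 s.
t_prop = 1400000/300000000 = 0.00466667 s; RTT = 0.00933333 s.
Cycle = t_tx + RTT = 0.0094632 s.
Throughput = L / cycle = 10000 / 0.0094632 = 1.057 Mbps.

1.057 Mbps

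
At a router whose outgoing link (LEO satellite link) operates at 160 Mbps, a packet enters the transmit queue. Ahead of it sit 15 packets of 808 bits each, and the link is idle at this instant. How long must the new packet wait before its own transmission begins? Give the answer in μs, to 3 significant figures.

Each queued packet: L/R = 808/160000000 = 5.05 μs.
15 queued → 75.75 μs.
Queuing delay = 75.8 μs.

75.8 μs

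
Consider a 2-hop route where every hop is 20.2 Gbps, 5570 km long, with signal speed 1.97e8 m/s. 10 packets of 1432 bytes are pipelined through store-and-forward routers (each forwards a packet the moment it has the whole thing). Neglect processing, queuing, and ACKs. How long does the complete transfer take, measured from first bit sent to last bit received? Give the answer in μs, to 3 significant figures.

56600 μs

Per-hop transmission t_tx = L/R = 11456/20200000000 = 0.567129 μs.
Per-hop propagation t_prop = 5570000/197000000 = 28274.1 μs.
Pipeline fill: first packet needs 2·t_tx to clear all hops; remaining 9 packets each add one t_tx.
Total = (2+10-1)·t_tx + 2·t_prop = 11·0.567129 + 2·28274.1 = 56600 μs.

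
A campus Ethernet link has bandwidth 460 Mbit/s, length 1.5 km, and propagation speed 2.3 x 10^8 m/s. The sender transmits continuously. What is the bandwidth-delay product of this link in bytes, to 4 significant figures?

375.0 bytes

Propagation delay = 1500 / 2.3e+08 = 6.52174e-06 s.
BDP = R × t_prop = 460000000 × 6.52174e-06 = 3000 bits.
In bytes: 3000/8 = 375.0 bytes.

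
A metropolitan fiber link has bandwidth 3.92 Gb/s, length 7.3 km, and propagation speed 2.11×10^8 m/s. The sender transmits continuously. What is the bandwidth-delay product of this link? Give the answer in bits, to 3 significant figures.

Propagation delay = 7300 / 211000000 = 3.45972e-05 s.
BDP = R × t_prop = 3920000000 × 3.45972e-05 = 135621 bits.

136000 bits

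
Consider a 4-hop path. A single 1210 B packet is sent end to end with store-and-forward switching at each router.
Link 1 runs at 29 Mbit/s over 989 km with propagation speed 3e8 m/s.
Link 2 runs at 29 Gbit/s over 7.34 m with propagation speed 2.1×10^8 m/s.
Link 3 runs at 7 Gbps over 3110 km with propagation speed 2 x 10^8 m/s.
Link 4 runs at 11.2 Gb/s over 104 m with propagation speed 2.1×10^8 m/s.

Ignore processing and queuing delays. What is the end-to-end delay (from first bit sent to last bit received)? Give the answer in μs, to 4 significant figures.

L = 1210 × 8 = 9680 bits.
Transmission delays (L/R per hop): 333.793, 0.333793, 1.38286, 0.864286 μs; sum = 336.374 μs.
Propagation delays (d/s per hop): 3296.67, 0.0349524, 15550, 0.495238 μs; sum = 18847.2 μs.
End-to-end = 19180 μs.

19180 μs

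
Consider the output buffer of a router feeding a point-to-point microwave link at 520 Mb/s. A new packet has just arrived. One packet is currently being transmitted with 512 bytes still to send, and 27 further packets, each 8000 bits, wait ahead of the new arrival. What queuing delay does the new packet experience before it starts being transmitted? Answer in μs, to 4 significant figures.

Each queued packet: L/R = 8000/520000000 = 15.3846 μs.
27 queued → 415.385 μs.
Plus remaining 4096 bits of current packet: 7.87692 μs.
Queuing delay = 423.3 μs.

423.3 μs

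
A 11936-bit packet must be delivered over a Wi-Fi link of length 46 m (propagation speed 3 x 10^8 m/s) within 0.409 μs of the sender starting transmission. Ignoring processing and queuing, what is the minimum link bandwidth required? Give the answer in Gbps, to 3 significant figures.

Propagation delay = 46 / 300000000 = 0.153333 μs.
Transmission budget = 0.409 − 0.153333 = 0.255667 μs.
R ≥ L / t_tx = 11936 bits / 2.55667e-07 s = 46.7 Gbps.

46.7 Gbps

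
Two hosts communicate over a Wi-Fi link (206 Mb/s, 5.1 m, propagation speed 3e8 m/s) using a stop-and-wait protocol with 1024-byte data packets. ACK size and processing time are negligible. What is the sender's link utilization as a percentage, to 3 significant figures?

99.9 %

t_tx = L/R = 8192/206000000 = 3.9767e-05 s.
t_prop = 5.1/300000000 = 1.7e-08 s; RTT = 3.4e-08 s.
Cycle = t_tx + RTT = 3.9801e-05 s.
Utilization = t_tx / cycle = 3.9767e-05/3.9801e-05 = 99.9 %.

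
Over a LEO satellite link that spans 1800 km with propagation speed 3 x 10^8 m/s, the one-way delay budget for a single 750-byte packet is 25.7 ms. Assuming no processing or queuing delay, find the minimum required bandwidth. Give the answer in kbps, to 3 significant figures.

L = 6000 bits.
Propagation delay = 1800000 / 300000000 = 6 ms.
Transmission budget = 25.7 − 6 = 19.7 ms.
R ≥ L / t_tx = 6000 bits / 0.0197 s = 305 kbps.

305 kbps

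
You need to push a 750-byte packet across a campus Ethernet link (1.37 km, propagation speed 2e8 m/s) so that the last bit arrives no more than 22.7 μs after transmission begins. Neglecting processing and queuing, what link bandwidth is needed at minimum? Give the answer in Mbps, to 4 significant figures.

378.5 Mbps

L = 6000 bits.
Propagation delay = 1370 / 200000000 = 6.85 μs.
Transmission budget = 22.7 − 6.85 = 15.85 μs.
R ≥ L / t_tx = 6000 bits / 1.585e-05 s = 378.5 Mbps.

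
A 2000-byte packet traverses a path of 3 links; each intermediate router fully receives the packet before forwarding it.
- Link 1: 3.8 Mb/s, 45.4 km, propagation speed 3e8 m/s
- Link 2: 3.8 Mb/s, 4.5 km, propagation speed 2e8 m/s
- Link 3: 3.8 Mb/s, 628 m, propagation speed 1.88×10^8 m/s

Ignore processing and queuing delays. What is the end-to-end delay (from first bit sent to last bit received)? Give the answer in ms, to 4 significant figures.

12.81 ms

L = 2000 × 8 = 16000 bits.
Transmission delay per hop = L/R = 16000/3800000 = 4.21053 ms; 3 hops → 12.6316 ms.
Propagation delays (d/s per hop): 0.151333, 0.0225, 0.00334043 ms; sum = 0.177174 ms.
End-to-end = 12.81 ms.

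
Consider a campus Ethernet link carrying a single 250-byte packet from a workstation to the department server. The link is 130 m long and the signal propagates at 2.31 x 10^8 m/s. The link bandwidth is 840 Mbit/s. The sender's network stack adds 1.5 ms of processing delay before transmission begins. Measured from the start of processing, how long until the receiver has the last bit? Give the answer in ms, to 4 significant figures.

1.503 ms

L = 250 × 8 = 2000 bits.
Transmission delay = L/R = 2000 / 840000000 = 0.00238095 ms.
Propagation delay = d/s = 130 m / 231000000 m/s = 0.000562771 ms.
Plus processing delay 1.5 ms = 1.5 ms.
Total = 1.503 ms.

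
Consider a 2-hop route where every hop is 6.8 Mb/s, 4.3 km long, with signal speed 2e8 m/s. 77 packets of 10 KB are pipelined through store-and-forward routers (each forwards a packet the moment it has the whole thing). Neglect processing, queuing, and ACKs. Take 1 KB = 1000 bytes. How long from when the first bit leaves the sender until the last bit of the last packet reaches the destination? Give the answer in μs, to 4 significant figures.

Per-hop transmission t_tx = L/R = 80000/6800000 = 11764.7 μs.
Per-hop propagation t_prop = 4300/200000000 = 21.5 μs.
Pipeline fill: first packet needs 2·t_tx to clear all hops; remaining 76 packets each add one t_tx.
Total = (2+77-1)·t_tx + 2·t_prop = 78·11764.7 + 2·21.5 = 917700 μs.

917700 μs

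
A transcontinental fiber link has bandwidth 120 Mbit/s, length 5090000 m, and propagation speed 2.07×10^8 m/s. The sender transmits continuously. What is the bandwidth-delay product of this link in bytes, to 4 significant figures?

Propagation delay = 5090000 / 2.07e+08 = 0.0245894 s.
BDP = R × t_prop = 120000000 × 0.0245894 = 2950720 bits.
In bytes: 2950720/8 = 368800 bytes.

368800 bytes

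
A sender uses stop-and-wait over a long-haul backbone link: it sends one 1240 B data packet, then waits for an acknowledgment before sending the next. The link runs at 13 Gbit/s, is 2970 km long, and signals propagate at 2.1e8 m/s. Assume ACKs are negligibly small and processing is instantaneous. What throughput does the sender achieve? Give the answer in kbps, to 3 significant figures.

t_tx = L/R = 9920/13000000000 = 7.63077e-07 s.
t_prop = 2970000/210000000 = 0.0141429 s; RTT = 0.0282857 s.
Cycle = t_tx + RTT = 0.0282865 s.
Throughput = L / cycle = 9920 / 0.0282865 = 351 kbps.

351 kbps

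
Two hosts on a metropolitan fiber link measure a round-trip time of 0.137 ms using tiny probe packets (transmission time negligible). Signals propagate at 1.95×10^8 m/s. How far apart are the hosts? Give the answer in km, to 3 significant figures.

13.4 km

One-way propagation = RTT/2 = 0.0685 ms.
d = s × t = 195000000 × 6.85e-05 = 13.4 km.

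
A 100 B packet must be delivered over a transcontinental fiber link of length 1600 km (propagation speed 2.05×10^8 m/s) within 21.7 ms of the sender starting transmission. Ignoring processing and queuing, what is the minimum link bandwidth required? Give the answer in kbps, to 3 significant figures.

L = 800 bits.
Propagation delay = 1600000 / 2.05e+08 = 7.80488 ms.
Transmission budget = 21.7 − 7.80488 = 13.8951 ms.
R ≥ L / t_tx = 800 bits / 0.0138951 s = 57.6 kbps.

57.6 kbps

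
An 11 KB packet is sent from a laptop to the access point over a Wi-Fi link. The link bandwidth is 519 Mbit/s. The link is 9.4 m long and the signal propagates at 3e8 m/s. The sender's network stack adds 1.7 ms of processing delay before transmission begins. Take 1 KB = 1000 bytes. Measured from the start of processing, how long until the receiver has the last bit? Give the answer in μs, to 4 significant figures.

L = 88000 bits.
Transmission delay = L/R = 88000 / 519000000 = 169.557 μs.
Propagation delay = d/s = 9.4 m / 300000000 m/s = 0.0313333 μs.
Plus processing delay 1.7 ms = 1700 μs.
Total = 1870 μs.

1870 μs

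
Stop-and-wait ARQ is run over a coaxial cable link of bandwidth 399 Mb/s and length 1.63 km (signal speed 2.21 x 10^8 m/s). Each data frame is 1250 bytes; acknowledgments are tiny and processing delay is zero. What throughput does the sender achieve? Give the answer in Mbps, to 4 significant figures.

251.2 Mbps

t_tx = L/R = 10000/399000000 = 2.50627e-05 s.
t_prop = 1630/221000000 = 7.37557e-06 s; RTT = 1.47511e-05 s.
Cycle = t_tx + RTT = 3.98138e-05 s.
Throughput = L / cycle = 10000 / 3.98138e-05 = 251.2 Mbps.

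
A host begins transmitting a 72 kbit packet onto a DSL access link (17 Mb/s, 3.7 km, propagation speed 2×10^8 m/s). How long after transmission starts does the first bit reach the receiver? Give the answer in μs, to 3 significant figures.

18.5 μs

First bit experiences only propagation delay: d/s = 3700/200000000 = 18.5 μs.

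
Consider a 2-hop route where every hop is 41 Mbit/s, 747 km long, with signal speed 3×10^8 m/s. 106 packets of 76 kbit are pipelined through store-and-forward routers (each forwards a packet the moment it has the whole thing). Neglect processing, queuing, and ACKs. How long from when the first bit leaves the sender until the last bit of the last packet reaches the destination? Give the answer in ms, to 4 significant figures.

Per-hop transmission t_tx = L/R = 76000/41000000 = 1.85366 ms.
Per-hop propagation t_prop = 747000/300000000 = 2.49 ms.
Pipeline fill: first packet needs 2·t_tx to clear all hops; remaining 105 packets each add one t_tx.
Total = (2+106-1)·t_tx + 2·t_prop = 107·1.85366 + 2·2.49 = 203.3 ms.

203.3 ms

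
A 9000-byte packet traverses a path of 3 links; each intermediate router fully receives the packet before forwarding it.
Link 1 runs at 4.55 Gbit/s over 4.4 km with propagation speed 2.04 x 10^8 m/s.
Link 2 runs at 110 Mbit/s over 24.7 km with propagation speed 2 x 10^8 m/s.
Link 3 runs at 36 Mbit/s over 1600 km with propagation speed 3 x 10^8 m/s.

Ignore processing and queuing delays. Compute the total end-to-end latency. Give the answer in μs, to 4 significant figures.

L = 9000 × 8 = 72000 bits.
Transmission delays (L/R per hop): 15.8242, 654.545, 2000 μs; sum = 2670.37 μs.
Propagation delays (d/s per hop): 21.5686, 123.5, 5333.33 μs; sum = 5478.4 μs.
End-to-end = 8149 μs.

8149 μs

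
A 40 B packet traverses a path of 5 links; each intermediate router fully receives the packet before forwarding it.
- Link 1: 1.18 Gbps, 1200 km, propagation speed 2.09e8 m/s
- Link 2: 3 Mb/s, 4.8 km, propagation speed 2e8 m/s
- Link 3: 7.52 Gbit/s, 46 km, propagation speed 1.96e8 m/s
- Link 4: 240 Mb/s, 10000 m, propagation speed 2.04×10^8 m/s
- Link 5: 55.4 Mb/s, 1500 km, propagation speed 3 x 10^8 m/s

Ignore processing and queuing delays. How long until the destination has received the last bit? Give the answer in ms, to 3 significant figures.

L = 40 × 8 = 320 bits.
Transmission delays (L/R per hop): 0.000271186, 0.106667, 4.25532e-05, 0.00133333, 0.00577617 ms; sum = 0.11409 ms.
Propagation delays (d/s per hop): 5.74163, 0.024, 0.234694, 0.0490196, 5 ms; sum = 11.0493 ms.
End-to-end = 11.2 ms.

11.2 ms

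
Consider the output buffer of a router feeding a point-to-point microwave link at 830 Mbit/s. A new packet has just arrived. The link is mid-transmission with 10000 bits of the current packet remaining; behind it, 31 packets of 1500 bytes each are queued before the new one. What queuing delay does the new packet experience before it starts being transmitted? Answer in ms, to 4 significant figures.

0.4602 ms

Each queued packet: L/R = 12000/830000000 = 0.0144578 ms.
31 queued → 0.448193 ms.
Plus remaining 10000 bits of current packet: 0.0120482 ms.
Queuing delay = 0.4602 ms.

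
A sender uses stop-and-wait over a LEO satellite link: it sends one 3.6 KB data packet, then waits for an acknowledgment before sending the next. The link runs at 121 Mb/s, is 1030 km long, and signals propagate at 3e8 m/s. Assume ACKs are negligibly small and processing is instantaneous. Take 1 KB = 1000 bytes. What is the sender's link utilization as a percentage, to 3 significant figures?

3.35 %

t_tx = L/R = 28800/121000000 = 0.000238017 s.
t_prop = 1030000/300000000 = 0.00343333 s; RTT = 0.00686667 s.
Cycle = t_tx + RTT = 0.00710468 s.
Utilization = t_tx / cycle = 0.000238017/0.00710468 = 3.35 %.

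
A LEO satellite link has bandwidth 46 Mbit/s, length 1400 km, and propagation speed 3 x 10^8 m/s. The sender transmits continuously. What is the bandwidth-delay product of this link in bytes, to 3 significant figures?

Propagation delay = 1400000 / 300000000 = 0.00466667 s.
BDP = R × t_prop = 46000000 × 0.00466667 = 214667 bits.
In bytes: 214667/8 = 26800 bytes.

26800 bytes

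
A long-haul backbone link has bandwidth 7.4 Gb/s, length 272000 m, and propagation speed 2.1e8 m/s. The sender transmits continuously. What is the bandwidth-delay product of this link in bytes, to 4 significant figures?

Propagation delay = 272000 / 210000000 = 0.00129524 s.
BDP = R × t_prop = 7400000000 × 0.00129524 = 9584760 bits.
In bytes: 9584760/8 = 1198000 bytes.

1198000 bytes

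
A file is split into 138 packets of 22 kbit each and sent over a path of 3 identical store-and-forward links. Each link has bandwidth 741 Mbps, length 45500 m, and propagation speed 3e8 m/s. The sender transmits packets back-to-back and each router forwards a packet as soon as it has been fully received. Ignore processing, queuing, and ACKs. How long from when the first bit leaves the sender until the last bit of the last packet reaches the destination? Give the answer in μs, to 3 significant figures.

Per-hop transmission t_tx = L/R = 22000/741000000 = 29.6896 μs.
Per-hop propagation t_prop = 45500/300000000 = 151.667 μs.
Pipeline fill: first packet needs 3·t_tx to clear all hops; remaining 137 packets each add one t_tx.
Total = (3+138-1)·t_tx + 3·t_prop = 140·29.6896 + 3·151.667 = 4610 μs.

4610 μs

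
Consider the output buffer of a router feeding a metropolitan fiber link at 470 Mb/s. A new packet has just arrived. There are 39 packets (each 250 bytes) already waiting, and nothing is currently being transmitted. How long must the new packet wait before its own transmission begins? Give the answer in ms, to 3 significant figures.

0.166 ms

Each queued packet: L/R = 2000/470000000 = 0.00425532 ms.
39 queued → 0.165957 ms.
Queuing delay = 0.166 ms.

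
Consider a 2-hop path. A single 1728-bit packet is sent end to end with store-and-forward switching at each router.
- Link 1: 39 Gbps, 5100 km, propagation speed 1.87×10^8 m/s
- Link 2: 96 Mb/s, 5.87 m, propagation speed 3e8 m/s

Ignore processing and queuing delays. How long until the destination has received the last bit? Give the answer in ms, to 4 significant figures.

27.29 ms

Transmission delays (L/R per hop): 4.43077e-05, 0.018 ms; sum = 0.0180443 ms.
Propagation delays (d/s per hop): 27.2727, 1.95667e-05 ms; sum = 27.2727 ms.
End-to-end = 27.29 ms.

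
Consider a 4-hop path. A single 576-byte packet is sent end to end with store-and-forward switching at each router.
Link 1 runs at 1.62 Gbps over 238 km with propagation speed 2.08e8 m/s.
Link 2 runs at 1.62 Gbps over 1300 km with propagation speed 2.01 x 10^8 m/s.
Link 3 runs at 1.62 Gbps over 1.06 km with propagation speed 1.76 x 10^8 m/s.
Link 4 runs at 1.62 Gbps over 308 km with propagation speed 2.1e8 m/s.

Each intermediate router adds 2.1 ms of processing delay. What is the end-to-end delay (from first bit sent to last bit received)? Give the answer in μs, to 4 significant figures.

L = 576 × 8 = 4608 bits.
Transmission delay per hop = L/R = 4608/1620000000 = 2.84444 μs; 4 hops → 11.3778 μs.
Propagation delays (d/s per hop): 1144.23, 6467.66, 6.02273, 1466.67 μs; sum = 9084.58 μs.
Processing at 3 router(s): 3 × 2.1 ms = 6300 μs.
End-to-end = 15400 μs.

15400 μs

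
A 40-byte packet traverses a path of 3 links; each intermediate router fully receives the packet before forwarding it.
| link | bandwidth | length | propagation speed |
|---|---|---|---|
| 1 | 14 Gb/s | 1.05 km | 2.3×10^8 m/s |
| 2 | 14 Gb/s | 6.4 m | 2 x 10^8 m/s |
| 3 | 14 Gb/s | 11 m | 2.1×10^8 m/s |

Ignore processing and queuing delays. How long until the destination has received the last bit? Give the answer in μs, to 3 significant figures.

4.72 μs

L = 40 × 8 = 320 bits.
Transmission delay per hop = L/R = 320/14000000000 = 0.0228571 μs; 3 hops → 0.0685714 μs.
Propagation delays (d/s per hop): 4.56522, 0.032, 0.052381 μs; sum = 4.6496 μs.
End-to-end = 4.72 μs.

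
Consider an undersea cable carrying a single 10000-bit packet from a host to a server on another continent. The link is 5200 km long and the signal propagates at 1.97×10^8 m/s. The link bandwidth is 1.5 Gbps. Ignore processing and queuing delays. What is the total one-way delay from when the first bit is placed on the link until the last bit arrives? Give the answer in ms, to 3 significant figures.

26.4 ms

Transmission delay = L/R = 10000 / 1500000000 = 0.00666667 ms.
Propagation delay = d/s = 5200000 m / 197000000 m/s = 26.3959 ms.
Total = 26.4 ms.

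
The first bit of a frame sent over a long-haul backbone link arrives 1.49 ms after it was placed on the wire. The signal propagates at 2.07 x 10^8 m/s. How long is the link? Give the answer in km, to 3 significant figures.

308 km

d = s × t_prop = 2.07e+08 × 0.00149 = 308 km.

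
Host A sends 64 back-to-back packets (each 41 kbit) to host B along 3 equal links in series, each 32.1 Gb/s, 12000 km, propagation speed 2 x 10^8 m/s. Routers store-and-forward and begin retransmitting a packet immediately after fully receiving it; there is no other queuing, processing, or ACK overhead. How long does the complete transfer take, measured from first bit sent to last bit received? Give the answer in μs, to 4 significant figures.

180100 μs

Per-hop transmission t_tx = L/R = 41000/32100000000 = 1.27726 μs.
Per-hop propagation t_prop = 12000000/200000000 = 60000 μs.
Pipeline fill: first packet needs 3·t_tx to clear all hops; remaining 63 packets each add one t_tx.
Total = (3+64-1)·t_tx + 3·t_prop = 66·1.27726 + 3·60000 = 180100 μs.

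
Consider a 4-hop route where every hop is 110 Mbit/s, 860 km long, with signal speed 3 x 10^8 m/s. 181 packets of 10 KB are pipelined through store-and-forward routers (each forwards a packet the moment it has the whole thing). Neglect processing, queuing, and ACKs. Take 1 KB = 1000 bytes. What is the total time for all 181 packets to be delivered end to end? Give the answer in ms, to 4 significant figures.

Per-hop transmission t_tx = L/R = 80000/110000000 = 0.727273 ms.
Per-hop propagation t_prop = 860000/300000000 = 2.86667 ms.
Pipeline fill: first packet needs 4·t_tx to clear all hops; remaining 180 packets each add one t_tx.
Total = (4+181-1)·t_tx + 4·t_prop = 184·0.727273 + 4·2.86667 = 145.3 ms.

145.3 ms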